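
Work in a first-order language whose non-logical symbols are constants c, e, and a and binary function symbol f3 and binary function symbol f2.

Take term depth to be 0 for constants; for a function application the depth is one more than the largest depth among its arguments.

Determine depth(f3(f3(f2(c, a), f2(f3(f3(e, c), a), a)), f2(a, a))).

depth(f2(c, a)) = 1 + max(0, 0) = 1
depth(f3(e, c)) = 1 + max(0, 0) = 1
depth(f3(f3(e, c), a)) = 1 + max(1, 0) = 2
depth(f2(f3(f3(e, c), a), a)) = 1 + max(2, 0) = 3
depth(f3(f2(c, a), f2(f3(f3(e, c), a), a))) = 1 + max(1, 3) = 4
depth(f2(a, a)) = 1 + max(0, 0) = 1
depth(f3(f3(f2(c, a), f2(f3(f3(e, c), a), a)), f2(a, a))) = 1 + max(4, 1) = 5

5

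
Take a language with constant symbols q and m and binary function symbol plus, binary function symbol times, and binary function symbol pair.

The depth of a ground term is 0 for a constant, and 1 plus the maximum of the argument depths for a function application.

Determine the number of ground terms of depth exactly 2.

If N_k denotes the number of depth-≤k ground terms, the 2 constants give N_0 = 2, and each function symbol of arity r contributes N_{k-1}^r new terms at level k: N_k = 2 + N_{k-1}^2 + N_{k-1}^2 + N_{k-1}^2.
N_0 = 2
N_1 = 2 + 2^2 + 2^2 + 2^2 = 14
N_2 = 2 + 14^2 + 14^2 + 14^2 = 590
Terms of depth exactly 2: N_2 − N_1 = 590 − 14 = 576.

576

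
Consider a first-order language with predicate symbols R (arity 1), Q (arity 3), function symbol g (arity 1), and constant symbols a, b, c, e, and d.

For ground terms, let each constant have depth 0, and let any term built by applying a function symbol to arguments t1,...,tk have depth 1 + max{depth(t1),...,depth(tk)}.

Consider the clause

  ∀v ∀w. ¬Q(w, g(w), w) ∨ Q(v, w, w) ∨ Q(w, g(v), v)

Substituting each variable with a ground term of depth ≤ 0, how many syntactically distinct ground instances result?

25

Ground terms of depth ≤ 0:
  Write N_k for the number of ground terms of depth ≤ k. A term of depth ≤ k is either a constant or a function symbol applied to arguments of depth ≤ k−1, so N_k = 5 + N_{k-1}.
  N_0 = 5
  Explicitly: a, b, c, e, d.
So there are 5 ground terms available for substitution.
Each of v, w ranges independently over the available ground terms, and distinct assignments produce distinct instances.
Number of ground instances = 5^2 = 25.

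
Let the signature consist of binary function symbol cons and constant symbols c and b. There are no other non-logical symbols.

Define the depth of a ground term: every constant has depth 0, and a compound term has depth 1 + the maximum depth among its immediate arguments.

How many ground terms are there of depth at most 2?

38

Count level by level. With function symbols cons/2, the terms of depth ≤ k are the 2 constants together with each function applied to depth-≤(k−1) tuples, so N_k = 2 + N_{k-1}^2.
N_0 = 2
N_1 = 2 + 2^2 = 6
N_2 = 2 + 6^2 = 38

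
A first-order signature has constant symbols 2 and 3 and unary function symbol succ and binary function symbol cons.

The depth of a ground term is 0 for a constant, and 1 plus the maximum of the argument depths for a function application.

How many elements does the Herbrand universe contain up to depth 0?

2

Let N_k = |{terms of depth ≤ k}|. Then N_0 = 2 and N_k = 2 + N_{k-1} + N_{k-1}^2 for k ≥ 1 (one summand per function symbol, arity giving the exponent).
N_0 = 2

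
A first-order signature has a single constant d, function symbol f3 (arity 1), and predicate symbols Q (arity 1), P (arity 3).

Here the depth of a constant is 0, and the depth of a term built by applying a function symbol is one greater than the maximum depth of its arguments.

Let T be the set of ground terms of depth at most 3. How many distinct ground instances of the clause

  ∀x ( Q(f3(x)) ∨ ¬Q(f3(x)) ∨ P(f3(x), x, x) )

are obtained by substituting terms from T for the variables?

4

Ground terms of depth ≤ 3:
  Let N_k count ground terms of depth at most k. Each non-constant term of depth ≤ k is some function symbol applied to depth-≤(k−1) arguments, giving N_k = 1 + N_{k-1}.
  N_0 = 1
  N_1 = 1 + 1 = 2
  N_2 = 1 + 2 = 3
  N_3 = 1 + 3 = 4
  Explicitly: d, f3(d), f3(f3(d)), f3(f3(f3(d))).
So there are 4 ground terms available for substitution.
There is 1 variable to instantiate (x),  occurring in at least one literal, so different choices give different ground instances.
Number of ground instances = 4.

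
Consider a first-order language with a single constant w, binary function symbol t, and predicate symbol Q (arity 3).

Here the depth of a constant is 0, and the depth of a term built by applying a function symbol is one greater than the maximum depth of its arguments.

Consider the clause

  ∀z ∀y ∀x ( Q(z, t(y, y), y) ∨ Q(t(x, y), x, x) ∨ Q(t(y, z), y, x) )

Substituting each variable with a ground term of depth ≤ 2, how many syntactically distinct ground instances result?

Ground terms of depth ≤ 2:
  If N_k denotes the number of depth-≤k ground terms, the 1 constant gives N_0 = 1, and each function symbol of arity r contributes N_{k-1}^r new terms at level k: N_k = 1 + N_{k-1}^2.
  N_0 = 1
  N_1 = 1 + 1^2 = 2
  N_2 = 1 + 2^2 = 5
So there are 5 ground terms available for substitution.
The body mentions every one of the 3 quantified variables; since ground terms form a free algebra, no two substitutions collapse to the same formula.
Number of ground instances = 5^3 = 125.

125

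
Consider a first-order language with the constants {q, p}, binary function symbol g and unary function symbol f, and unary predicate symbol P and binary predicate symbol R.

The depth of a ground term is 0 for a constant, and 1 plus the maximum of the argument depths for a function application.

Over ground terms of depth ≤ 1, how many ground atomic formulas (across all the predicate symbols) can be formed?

72

First count ground terms of depth ≤ 1.
Write N_k for the number of ground terms of depth ≤ k. A term of depth ≤ k is either a constant or a function symbol applied to arguments of depth ≤ k−1, so N_k = 2 + N_{k-1}^2 + N_{k-1}.
N_0 = 2
N_1 = 2 + 2^2 + 2 = 8
Explicitly: q, p, g(q, q), g(q, p), g(p, q), g(p, p), f(q), f(p).
So |H| = 8.
Each predicate of arity r yields |H|^r ground atoms (one per choice of an r-tuple from H):
  P: 8;  R: 8^2 = 64
Total ground atoms: 8 + 64 = 72.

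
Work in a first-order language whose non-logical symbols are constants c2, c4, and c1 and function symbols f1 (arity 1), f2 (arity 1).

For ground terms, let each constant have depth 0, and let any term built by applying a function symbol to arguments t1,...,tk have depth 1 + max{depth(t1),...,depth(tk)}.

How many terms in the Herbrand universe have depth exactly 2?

12

Let N_k = |{terms of depth ≤ k}|. Then N_0 = 3 and N_k = 3 + N_{k-1} + N_{k-1} for k ≥ 1 (one summand per function symbol, arity giving the exponent).
N_0 = 3
N_1 = 3 + 3 + 3 = 9
N_2 = 3 + 9 + 9 = 21
Terms of depth exactly 2: N_2 − N_1 = 21 − 9 = 12.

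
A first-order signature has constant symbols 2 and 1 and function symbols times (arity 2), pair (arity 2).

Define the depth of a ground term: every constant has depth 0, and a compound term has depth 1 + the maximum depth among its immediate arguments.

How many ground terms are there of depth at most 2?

Let N_k = |{terms of depth ≤ k}|. Then N_0 = 2 and N_k = 2 + N_{k-1}^2 + N_{k-1}^2 for k ≥ 1 (one summand per function symbol, arity giving the exponent).
N_0 = 2
N_1 = 2 + 2^2 + 2^2 = 10
N_2 = 2 + 10^2 + 10^2 = 202

202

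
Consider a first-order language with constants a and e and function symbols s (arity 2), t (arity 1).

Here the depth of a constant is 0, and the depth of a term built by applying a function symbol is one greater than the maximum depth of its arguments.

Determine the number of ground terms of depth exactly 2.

Let N_k = |{terms of depth ≤ k}|. Then N_0 = 2 and N_k = 2 + N_{k-1}^2 + N_{k-1} for k ≥ 1 (one summand per function symbol, arity giving the exponent).
N_0 = 2
N_1 = 2 + 2^2 + 2 = 8
N_2 = 2 + 8^2 + 8 = 74
Terms of depth exactly 2: N_2 − N_1 = 74 − 8 = 66.

66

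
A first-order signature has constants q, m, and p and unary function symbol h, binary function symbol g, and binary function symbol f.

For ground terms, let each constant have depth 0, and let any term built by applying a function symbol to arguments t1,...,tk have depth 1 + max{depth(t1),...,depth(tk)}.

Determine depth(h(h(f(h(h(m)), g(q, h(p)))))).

5

depth(h(m)) = 1 + depth(m) = 1 + 0 = 1
depth(h(h(m))) = 1 + depth(h(m)) = 1 + 1 = 2
depth(h(p)) = 1 + depth(p) = 1 + 0 = 1
depth(g(q, h(p))) = 1 + max(0, 1) = 2
depth(f(h(h(m)), g(q, h(p)))) = 1 + max(2, 2) = 3
depth(h(f(h(h(m)), g(q, h(p))))) = 1 + depth(f(h(h(m)), g(q, h(p)))) = 1 + 3 = 4
depth(h(h(f(h(h(m)), g(q, h(p)))))) = 1 + depth(h(f(h(h(m)), g(q, h(p))))) = 1 + 4 = 5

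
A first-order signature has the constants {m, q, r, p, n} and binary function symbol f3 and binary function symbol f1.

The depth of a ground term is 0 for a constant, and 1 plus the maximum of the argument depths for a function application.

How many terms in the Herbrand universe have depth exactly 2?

6000

Let N_k = |{terms of depth ≤ k}|. Then N_0 = 5 and N_k = 5 + N_{k-1}^2 + N_{k-1}^2 for k ≥ 1 (one summand per function symbol, arity giving the exponent).
N_0 = 5
N_1 = 5 + 5^2 + 5^2 = 55
N_2 = 5 + 55^2 + 55^2 = 6055
Terms of depth exactly 2: N_2 − N_1 = 6055 − 55 = 6000.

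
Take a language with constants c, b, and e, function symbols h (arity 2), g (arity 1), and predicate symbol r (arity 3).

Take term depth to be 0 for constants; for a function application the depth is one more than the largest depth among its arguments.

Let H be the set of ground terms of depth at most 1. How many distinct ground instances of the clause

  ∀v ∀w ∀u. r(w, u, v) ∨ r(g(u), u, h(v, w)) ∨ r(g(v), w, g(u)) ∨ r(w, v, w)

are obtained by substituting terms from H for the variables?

Ground terms of depth ≤ 1:
  If N_k denotes the number of depth-≤k ground terms, the 3 constants give N_0 = 3, and each function symbol of arity r contributes N_{k-1}^r new terms at level k: N_k = 3 + N_{k-1}^2 + N_{k-1}.
  N_0 = 3
  N_1 = 3 + 3^2 + 3 = 15
So there are 15 ground terms available for substitution.
The body mentions every one of the 3 quantified variables; since ground terms form a free algebra, no two substitutions collapse to the same formula.
Number of ground instances = 15^3 = 3375.

3375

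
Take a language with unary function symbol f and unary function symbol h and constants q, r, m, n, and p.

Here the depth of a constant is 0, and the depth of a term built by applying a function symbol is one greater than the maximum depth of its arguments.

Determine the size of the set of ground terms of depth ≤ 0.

5

Count level by level. With function symbols f/1, h/1, the terms of depth ≤ k are the 5 constants together with each function applied to depth-≤(k−1) tuples, so N_k = 5 + N_{k-1} + N_{k-1}.
N_0 = 5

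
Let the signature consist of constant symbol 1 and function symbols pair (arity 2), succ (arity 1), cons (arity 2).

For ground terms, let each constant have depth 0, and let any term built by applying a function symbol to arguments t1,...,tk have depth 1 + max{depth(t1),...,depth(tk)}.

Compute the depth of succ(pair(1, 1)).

depth(pair(1, 1)) = 1 + max(0, 0) = 1
depth(succ(pair(1, 1))) = 1 + depth(pair(1, 1)) = 1 + 1 = 2

2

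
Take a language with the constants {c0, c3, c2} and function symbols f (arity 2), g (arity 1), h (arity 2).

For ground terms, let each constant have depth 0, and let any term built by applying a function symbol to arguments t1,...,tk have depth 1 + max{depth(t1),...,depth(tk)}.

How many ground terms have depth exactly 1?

If N_k denotes the number of depth-≤k ground terms, the 3 constants give N_0 = 3, and each function symbol of arity r contributes N_{k-1}^r new terms at level k: N_k = 3 + N_{k-1}^2 + N_{k-1} + N_{k-1}^2.
N_0 = 3
N_1 = 3 + 3^2 + 3 + 3^2 = 24
Terms of depth exactly 1: N_1 − N_0 = 24 − 3 = 21.

21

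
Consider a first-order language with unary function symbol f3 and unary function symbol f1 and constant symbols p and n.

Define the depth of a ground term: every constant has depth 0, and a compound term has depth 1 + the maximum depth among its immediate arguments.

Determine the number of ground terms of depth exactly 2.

8

Write N_k for the number of ground terms of depth ≤ k. A term of depth ≤ k is either a constant or a function symbol applied to arguments of depth ≤ k−1, so N_k = 2 + N_{k-1} + N_{k-1}.
N_0 = 2
N_1 = 2 + 2 + 2 = 6
N_2 = 2 + 6 + 6 = 14
Terms of depth exactly 2: N_2 − N_1 = 14 − 6 = 8.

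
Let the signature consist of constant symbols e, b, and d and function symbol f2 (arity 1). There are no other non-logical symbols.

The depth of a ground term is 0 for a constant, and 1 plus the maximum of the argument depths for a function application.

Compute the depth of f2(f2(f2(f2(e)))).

depth(f2(e)) = 1 + depth(e) = 1 + 0 = 1
depth(f2(f2(e))) = 1 + depth(f2(e)) = 1 + 1 = 2
depth(f2(f2(f2(e)))) = 1 + depth(f2(f2(e))) = 1 + 2 = 3
depth(f2(f2(f2(f2(e))))) = 1 + depth(f2(f2(f2(e)))) = 1 + 3 = 4

4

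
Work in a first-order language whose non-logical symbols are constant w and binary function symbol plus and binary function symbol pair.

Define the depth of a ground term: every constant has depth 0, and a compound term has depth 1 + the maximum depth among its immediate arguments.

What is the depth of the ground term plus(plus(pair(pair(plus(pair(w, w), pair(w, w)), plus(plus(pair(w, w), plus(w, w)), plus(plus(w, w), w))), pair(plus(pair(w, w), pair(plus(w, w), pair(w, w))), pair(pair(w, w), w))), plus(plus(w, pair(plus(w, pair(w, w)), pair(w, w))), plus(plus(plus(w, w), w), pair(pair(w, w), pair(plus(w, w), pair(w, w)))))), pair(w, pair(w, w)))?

7

depth(pair(w, w)) = 1 + max(0, 0) = 1
depth(plus(pair(w, w), pair(w, w))) = 1 + max(1, 1) = 2
depth(plus(w, w)) = 1 + max(0, 0) = 1
depth(plus(pair(w, w), plus(w, w))) = 1 + max(1, 1) = 2
depth(plus(plus(w, w), w)) = 1 + max(1, 0) = 2
depth(plus(plus(pair(w, w), plus(w, w)), plus(plus(w, w), w))) = 1 + max(2, 2) = 3
depth(pair(plus(pair(w, w), pair(w, w)), plus(plus(pair(w, w), plus(w, w)), plus(plus(w, w), w)))) = 1 + max(2, 3) = 4
depth(pair(plus(w, w), pair(w, w))) = 1 + max(1, 1) = 2
depth(plus(pair(w, w), pair(plus(w, w), pair(w, w)))) = 1 + max(1, 2) = 3
depth(pair(pair(w, w), w)) = 1 + max(1, 0) = 2
depth(pair(plus(pair(w, w), pair(plus(w, w), pair(w, w))), pair(pair(w, w), w))) = 1 + max(3, 2) = 4
depth(pair(pair(plus(pair(w, w), pair(w, w)), plus(plus(pair(w, w), plus(w, w)), plus(plus(w, w), w))), pair(plus(pair(w, w), pair(plus(w, w), pair(w, w))), pair(pair(w, w), w)))) = 1 + max(4, 4) = 5
depth(plus(w, pair(w, w))) = 1 + max(0, 1) = 2
depth(pair(plus(w, pair(w, w)), pair(w, w))) = 1 + max(2, 1) = 3
depth(plus(w, pair(plus(w, pair(w, w)), pair(w, w)))) = 1 + max(0, 3) = 4
depth(pair(pair(w, w), pair(plus(w, w), pair(w, w)))) = 1 + max(1, 2) = 3
depth(plus(plus(plus(w, w), w), pair(pair(w, w), pair(plus(w, w), pair(w, w))))) = 1 + max(2, 3) = 4
depth(plus(plus(w, pair(plus(w, pair(w, w)), pair(w, w))), plus(plus(plus(w, w), w), pair(pair(w, w), pair(plus(w, w), pair(w, w)))))) = 1 + max(4, 4) = 5
depth(plus(pair(pair(plus(pair(w, w), pair(w, w)), plus(plus(pair(w, w), plus(w, w)), plus(plus(w, w), w))), pair(plus(pair(w, w), pair(plus(w, w), pair(w, w))), pair(pair(w, w), w))), plus(plus(w, pair(plus(w, pair(w, w)), pair(w, w))), plus(plus(plus(w, w), w), pair(pair(w, w), pair(plus(w, w), pair(w, w))))))) = 1 + max(5, 5) = 6
depth(pair(w, pair(w, w))) = 1 + max(0, 1) = 2
depth(plus(plus(pair(pair(plus(pair(w, w), pair(w, w)), plus(plus(pair(w, w), plus(w, w)), plus(plus(w, w), w))), pair(plus(pair(w, w), pair(plus(w, w), pair(w, w))), pair(pair(w, w), w))), plus(plus(w, pair(plus(w, pair(w, w)), pair(w, w))), plus(plus(plus(w, w), w), pair(pair(w, w), pair(plus(w, w), pair(w, w)))))), pair(w, pair(w, w)))) = 1 + max(6, 2) = 7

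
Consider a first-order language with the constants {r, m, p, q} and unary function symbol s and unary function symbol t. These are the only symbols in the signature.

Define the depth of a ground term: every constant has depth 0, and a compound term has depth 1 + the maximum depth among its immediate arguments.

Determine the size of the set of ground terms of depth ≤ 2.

28

Count level by level. With function symbols s/1, t/1, the terms of depth ≤ k are the 4 constants together with each function applied to depth-≤(k−1) tuples, so N_k = 4 + N_{k-1} + N_{k-1}.
N_0 = 4
N_1 = 4 + 4 + 4 = 12
N_2 = 4 + 12 + 12 = 28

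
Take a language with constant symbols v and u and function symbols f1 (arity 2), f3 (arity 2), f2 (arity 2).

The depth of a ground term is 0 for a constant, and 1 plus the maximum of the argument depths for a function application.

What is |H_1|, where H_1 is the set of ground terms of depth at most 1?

Let N_k count ground terms of depth at most k. Each non-constant term of depth ≤ k is some function symbol applied to depth-≤(k−1) arguments, giving N_k = 2 + N_{k-1}^2 + N_{k-1}^2 + N_{k-1}^2.
N_0 = 2
N_1 = 2 + 2^2 + 2^2 + 2^2 = 14

14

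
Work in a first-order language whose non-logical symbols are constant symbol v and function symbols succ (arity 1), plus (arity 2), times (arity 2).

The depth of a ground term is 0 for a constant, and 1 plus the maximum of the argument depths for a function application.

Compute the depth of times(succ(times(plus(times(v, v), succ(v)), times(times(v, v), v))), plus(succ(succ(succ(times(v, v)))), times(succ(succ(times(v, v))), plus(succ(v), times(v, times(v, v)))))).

depth(times(v, v)) = 1 + max(0, 0) = 1
depth(succ(v)) = 1 + depth(v) = 1 + 0 = 1
depth(plus(times(v, v), succ(v))) = 1 + max(1, 1) = 2
depth(times(times(v, v), v)) = 1 + max(1, 0) = 2
depth(times(plus(times(v, v), succ(v)), times(times(v, v), v))) = 1 + max(2, 2) = 3
depth(succ(times(plus(times(v, v), succ(v)), times(times(v, v), v)))) = 1 + depth(times(plus(times(v, v), succ(v)), times(times(v, v), v))) = 1 + 3 = 4
depth(succ(times(v, v))) = 1 + depth(times(v, v)) = 1 + 1 = 2
depth(succ(succ(times(v, v)))) = 1 + depth(succ(times(v, v))) = 1 + 2 = 3
depth(succ(succ(succ(times(v, v))))) = 1 + depth(succ(succ(times(v, v)))) = 1 + 3 = 4
depth(times(v, times(v, v))) = 1 + max(0, 1) = 2
depth(plus(succ(v), times(v, times(v, v)))) = 1 + max(1, 2) = 3
depth(times(succ(succ(times(v, v))), plus(succ(v), times(v, times(v, v))))) = 1 + max(3, 3) = 4
depth(plus(succ(succ(succ(times(v, v)))), times(succ(succ(times(v, v))), plus(succ(v), times(v, times(v, v)))))) = 1 + max(4, 4) = 5
depth(times(succ(times(plus(times(v, v), succ(v)), times(times(v, v), v))), plus(succ(succ(succ(times(v, v)))), times(succ(succ(times(v, v))), plus(succ(v), times(v, times(v, v))))))) = 1 + max(4, 5) = 6

6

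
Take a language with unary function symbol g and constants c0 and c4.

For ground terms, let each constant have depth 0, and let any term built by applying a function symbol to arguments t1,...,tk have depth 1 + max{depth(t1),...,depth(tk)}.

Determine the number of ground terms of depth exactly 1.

2

Let N_k count ground terms of depth at most k. Each non-constant term of depth ≤ k is some function symbol applied to depth-≤(k−1) arguments, giving N_k = 2 + N_{k-1}.
N_0 = 2
N_1 = 2 + 2 = 4
Terms of depth exactly 1: N_1 − N_0 = 4 − 2 = 2.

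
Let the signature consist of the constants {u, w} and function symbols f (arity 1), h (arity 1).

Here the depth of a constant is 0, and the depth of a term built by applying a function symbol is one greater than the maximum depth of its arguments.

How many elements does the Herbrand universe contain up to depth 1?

6

Let N_k count ground terms of depth at most k. Each non-constant term of depth ≤ k is some function symbol applied to depth-≤(k−1) arguments, giving N_k = 2 + N_{k-1} + N_{k-1}.
N_0 = 2
N_1 = 2 + 2 + 2 = 6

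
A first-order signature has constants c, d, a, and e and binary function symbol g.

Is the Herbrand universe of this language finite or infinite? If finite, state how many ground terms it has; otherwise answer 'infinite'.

The signature has at least one function symbol (g, arity 2) and at least one constant (c).
Iterating g gives infinitely many distinct ground terms: c, g(c, c), g(g(c, c), g(c, c)), ...
So the Herbrand universe is infinite.

infinite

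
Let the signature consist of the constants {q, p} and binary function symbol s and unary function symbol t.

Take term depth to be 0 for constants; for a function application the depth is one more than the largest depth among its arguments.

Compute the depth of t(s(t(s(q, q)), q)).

depth(s(q, q)) = 1 + max(0, 0) = 1
depth(t(s(q, q))) = 1 + depth(s(q, q)) = 1 + 1 = 2
depth(s(t(s(q, q)), q)) = 1 + max(2, 0) = 3
depth(t(s(t(s(q, q)), q))) = 1 + depth(s(t(s(q, q)), q)) = 1 + 3 = 4

4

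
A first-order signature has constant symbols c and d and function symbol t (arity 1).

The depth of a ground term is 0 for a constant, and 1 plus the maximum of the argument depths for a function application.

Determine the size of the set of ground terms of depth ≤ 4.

Count level by level. With function symbols t/1, the terms of depth ≤ k are the 2 constants together with each function applied to depth-≤(k−1) tuples, so N_k = 2 + N_{k-1}.
N_0 = 2
N_1 = 2 + 2 = 4
N_2 = 2 + 4 = 6
N_3 = 2 + 6 = 8
N_4 = 2 + 8 = 10
Explicitly: c, d, t(c), t(d), t(t(c)), t(t(d)), t(t(t(c))), t(t(t(d))), t(t(t(t(c)))), t(t(t(t(d)))).

10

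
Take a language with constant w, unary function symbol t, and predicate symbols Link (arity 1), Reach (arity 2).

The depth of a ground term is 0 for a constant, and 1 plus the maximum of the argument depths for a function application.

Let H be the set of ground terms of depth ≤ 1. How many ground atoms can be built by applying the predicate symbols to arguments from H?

6

First count ground terms of depth ≤ 1.
Write N_k for the number of ground terms of depth ≤ k. A term of depth ≤ k is either a constant or a function symbol applied to arguments of depth ≤ k−1, so N_k = 1 + N_{k-1}.
N_0 = 1
N_1 = 1 + 1 = 2
Explicitly: w, t(w).
So |H| = 2.
A ground atom is a predicate applied to a tuple of terms from H, so the count is the sum over predicates of |H|^arity:
  Link: 2;  Reach: 2^2 = 4
Total ground atoms: 2 + 4 = 6.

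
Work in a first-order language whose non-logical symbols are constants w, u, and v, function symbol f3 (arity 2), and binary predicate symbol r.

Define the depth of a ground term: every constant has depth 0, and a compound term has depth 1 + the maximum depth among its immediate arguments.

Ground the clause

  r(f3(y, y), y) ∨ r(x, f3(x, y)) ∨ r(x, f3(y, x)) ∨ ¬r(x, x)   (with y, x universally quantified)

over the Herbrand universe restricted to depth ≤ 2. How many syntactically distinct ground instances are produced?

21609

Ground terms of depth ≤ 2:
  Write N_k for the number of ground terms of depth ≤ k. A term of depth ≤ k is either a constant or a function symbol applied to arguments of depth ≤ k−1, so N_k = 3 + N_{k-1}^2.
  N_0 = 3
  N_1 = 3 + 3^2 = 12
  N_2 = 3 + 12^2 = 147
So there are 147 ground terms available for substitution.
Each of y, x ranges independently over the available ground terms, and distinct assignments produce distinct instances.
Number of ground instances = 147^2 = 21609.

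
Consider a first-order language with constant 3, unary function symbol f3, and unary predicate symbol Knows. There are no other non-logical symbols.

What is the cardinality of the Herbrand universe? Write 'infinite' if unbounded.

The signature has at least one function symbol (f3, arity 1) and at least one constant (3).
Iterating f3 gives infinitely many distinct ground terms: 3, f3(3), f3(f3(3)), ...
So the Herbrand universe is infinite.

infinite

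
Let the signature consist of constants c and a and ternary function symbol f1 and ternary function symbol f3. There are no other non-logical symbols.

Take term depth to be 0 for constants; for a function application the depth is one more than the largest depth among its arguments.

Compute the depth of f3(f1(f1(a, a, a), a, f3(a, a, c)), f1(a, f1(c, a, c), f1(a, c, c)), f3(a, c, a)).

depth(f1(a, a, a)) = 1 + max(0, 0, 0) = 1
depth(f3(a, a, c)) = 1 + max(0, 0, 0) = 1
depth(f1(f1(a, a, a), a, f3(a, a, c))) = 1 + max(1, 0, 1) = 2
depth(f1(c, a, c)) = 1 + max(0, 0, 0) = 1
depth(f1(a, c, c)) = 1 + max(0, 0, 0) = 1
depth(f1(a, f1(c, a, c), f1(a, c, c))) = 1 + max(0, 1, 1) = 2
depth(f3(a, c, a)) = 1 + max(0, 0, 0) = 1
depth(f3(f1(f1(a, a, a), a, f3(a, a, c)), f1(a, f1(c, a, c), f1(a, c, c)), f3(a, c, a))) = 1 + max(2, 2, 1) = 3

3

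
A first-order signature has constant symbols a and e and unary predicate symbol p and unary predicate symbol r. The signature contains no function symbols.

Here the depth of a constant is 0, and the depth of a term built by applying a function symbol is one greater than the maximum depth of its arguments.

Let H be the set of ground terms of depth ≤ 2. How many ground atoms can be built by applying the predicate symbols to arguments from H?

4

First count ground terms of depth ≤ 2.
With no function symbols every ground term is a constant, so there are exactly 2 ground terms at every depth bound.
N_0 = 2
N_1 = 2
N_2 = 2
So |H| = 2.
Each predicate of arity r yields |H|^r ground atoms (one per choice of an r-tuple from H):
  p: 2;  r: 2
Total ground atoms: 2 + 2 = 4.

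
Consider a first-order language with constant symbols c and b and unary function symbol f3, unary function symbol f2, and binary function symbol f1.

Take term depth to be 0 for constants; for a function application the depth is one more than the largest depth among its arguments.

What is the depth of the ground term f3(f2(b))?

2

depth(f2(b)) = 1 + depth(b) = 1 + 0 = 1
depth(f3(f2(b))) = 1 + depth(f2(b)) = 1 + 1 = 2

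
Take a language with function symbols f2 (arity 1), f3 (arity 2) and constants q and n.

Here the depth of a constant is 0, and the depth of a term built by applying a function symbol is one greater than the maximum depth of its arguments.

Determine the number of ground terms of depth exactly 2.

Write N_k for the number of ground terms of depth ≤ k. A term of depth ≤ k is either a constant or a function symbol applied to arguments of depth ≤ k−1, so N_k = 2 + N_{k-1} + N_{k-1}^2.
N_0 = 2
N_1 = 2 + 2 + 2^2 = 8
N_2 = 2 + 8 + 8^2 = 74
Terms of depth exactly 2: N_2 − N_1 = 74 − 8 = 66.

66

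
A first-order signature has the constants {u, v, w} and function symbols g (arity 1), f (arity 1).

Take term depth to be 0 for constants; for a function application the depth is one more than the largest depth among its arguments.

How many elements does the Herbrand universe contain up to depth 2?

Let N_k = |{terms of depth ≤ k}|. Then N_0 = 3 and N_k = 3 + N_{k-1} + N_{k-1} for k ≥ 1 (one summand per function symbol, arity giving the exponent).
N_0 = 3
N_1 = 3 + 3 + 3 = 9
N_2 = 3 + 9 + 9 = 21

21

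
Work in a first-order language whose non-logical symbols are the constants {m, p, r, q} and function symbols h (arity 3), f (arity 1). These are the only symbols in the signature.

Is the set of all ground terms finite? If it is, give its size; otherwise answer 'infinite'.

infinite

The signature has at least one function symbol (h, arity 3) and at least one constant (m).
Iterating h gives infinitely many distinct ground terms: m, h(m, m, m), h(h(m, m, m), h(m, m, m), h(m, m, m)), ...
So the Herbrand universe is infinite.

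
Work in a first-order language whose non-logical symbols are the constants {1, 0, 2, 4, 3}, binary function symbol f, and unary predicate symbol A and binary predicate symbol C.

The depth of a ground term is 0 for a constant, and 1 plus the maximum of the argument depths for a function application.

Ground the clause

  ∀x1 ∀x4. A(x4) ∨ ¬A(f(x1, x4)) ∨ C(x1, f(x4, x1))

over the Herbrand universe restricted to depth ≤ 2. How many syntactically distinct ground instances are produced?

Ground terms of depth ≤ 2:
  Count level by level. With function symbols f/2, the terms of depth ≤ k are the 5 constants together with each function applied to depth-≤(k−1) tuples, so N_k = 5 + N_{k-1}^2.
  N_0 = 5
  N_1 = 5 + 5^2 = 30
  N_2 = 5 + 30^2 = 905
So there are 905 ground terms available for substitution.
There are 2 variables to instantiate (x1, x4), each occurring in at least one literal, so different choices give different ground instances.
Number of ground instances = 905^2 = 819025.

819025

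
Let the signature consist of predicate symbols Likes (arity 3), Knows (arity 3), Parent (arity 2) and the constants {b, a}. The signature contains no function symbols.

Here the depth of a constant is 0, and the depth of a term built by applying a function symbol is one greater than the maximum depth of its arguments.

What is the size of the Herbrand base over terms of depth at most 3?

20

First count ground terms of depth ≤ 3.
With no function symbols every ground term is a constant, so there are exactly 2 ground terms at every depth bound.
N_0 = 2
N_1 = 2
N_2 = 2
N_3 = 2
Explicitly: b, a.
So |H| = 2.
Each predicate of arity r yields |H|^r ground atoms (one per choice of an r-tuple from H):
  Likes: 2^3 = 8;  Knows: 2^3 = 8;  Parent: 2^2 = 4
Total ground atoms: 8 + 8 + 4 = 20.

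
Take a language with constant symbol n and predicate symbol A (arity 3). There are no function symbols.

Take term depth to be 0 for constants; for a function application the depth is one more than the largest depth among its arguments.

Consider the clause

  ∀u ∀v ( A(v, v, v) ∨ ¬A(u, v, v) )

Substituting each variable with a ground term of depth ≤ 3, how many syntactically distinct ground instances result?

1

Ground terms of depth ≤ 3:
  With no function symbols every ground term is a constant, so there is exactly 1 ground term at every depth bound.
  N_0 = 1
  N_1 = 1
  N_2 = 1
  N_3 = 1
So there is exactly 1 ground term available for substitution.
Each of u, v ranges independently over the available ground terms, and distinct assignments produce distinct instances.
Number of ground instances = 1^2 = 1.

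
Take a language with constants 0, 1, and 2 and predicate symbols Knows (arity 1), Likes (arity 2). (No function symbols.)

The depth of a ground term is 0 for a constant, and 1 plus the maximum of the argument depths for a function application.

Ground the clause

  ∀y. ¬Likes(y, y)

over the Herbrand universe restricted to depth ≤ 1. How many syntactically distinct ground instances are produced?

Ground terms of depth ≤ 1:
  With no function symbols every ground term is a constant, so there are exactly 3 ground terms at every depth bound.
  N_0 = 3
  N_1 = 3
  Explicitly: 0, 1, 2.
So there are 3 ground terms available for substitution.
There is 1 variable to instantiate (y),  occurring in at least one literal, so different choices give different ground instances.
Number of ground instances = 3.

3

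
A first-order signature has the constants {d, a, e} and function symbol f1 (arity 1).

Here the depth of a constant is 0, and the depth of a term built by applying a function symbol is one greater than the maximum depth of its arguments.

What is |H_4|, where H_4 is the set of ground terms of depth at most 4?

Count level by level. With function symbols f1/1, the terms of depth ≤ k are the 3 constants together with each function applied to depth-≤(k−1) tuples, so N_k = 3 + N_{k-1}.
N_0 = 3
N_1 = 3 + 3 = 6
N_2 = 3 + 6 = 9
N_3 = 3 + 9 = 12
N_4 = 3 + 12 = 15

15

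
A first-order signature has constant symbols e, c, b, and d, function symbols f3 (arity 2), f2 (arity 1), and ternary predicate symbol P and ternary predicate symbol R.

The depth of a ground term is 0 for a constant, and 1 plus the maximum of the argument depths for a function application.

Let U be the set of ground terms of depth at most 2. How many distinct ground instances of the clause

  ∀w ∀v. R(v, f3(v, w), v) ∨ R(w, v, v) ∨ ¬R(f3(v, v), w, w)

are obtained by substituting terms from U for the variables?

Ground terms of depth ≤ 2:
  If N_k denotes the number of depth-≤k ground terms, the 4 constants give N_0 = 4, and each function symbol of arity r contributes N_{k-1}^r new terms at level k: N_k = 4 + N_{k-1}^2 + N_{k-1}.
  N_0 = 4
  N_1 = 4 + 4^2 + 4 = 24
  N_2 = 4 + 24^2 + 24 = 604
So there are 604 ground terms available for substitution.
Each of w, v ranges independently over the available ground terms, and distinct assignments produce distinct instances.
Number of ground instances = 604^2 = 364816.

364816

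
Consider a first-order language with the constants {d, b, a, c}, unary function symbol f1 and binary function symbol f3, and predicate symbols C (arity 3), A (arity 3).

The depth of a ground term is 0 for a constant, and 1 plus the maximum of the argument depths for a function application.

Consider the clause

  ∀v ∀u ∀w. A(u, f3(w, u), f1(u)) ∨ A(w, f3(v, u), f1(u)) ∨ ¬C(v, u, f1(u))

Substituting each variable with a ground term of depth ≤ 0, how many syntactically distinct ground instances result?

Ground terms of depth ≤ 0:
  Let N_k count ground terms of depth at most k. Each non-constant term of depth ≤ k is some function symbol applied to depth-≤(k−1) arguments, giving N_k = 4 + N_{k-1} + N_{k-1}^2.
  N_0 = 4
So there are 4 ground terms available for substitution.
There are 3 variables to instantiate (v, u, w), each occurring in at least one literal, so different choices give different ground instances.
Number of ground instances = 4^3 = 64.

64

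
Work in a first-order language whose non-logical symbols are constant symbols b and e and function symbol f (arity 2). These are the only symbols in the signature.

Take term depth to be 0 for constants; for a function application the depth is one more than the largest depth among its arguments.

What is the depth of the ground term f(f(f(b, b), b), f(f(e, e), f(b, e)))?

3

depth(f(b, b)) = 1 + max(0, 0) = 1
depth(f(f(b, b), b)) = 1 + max(1, 0) = 2
depth(f(e, e)) = 1 + max(0, 0) = 1
depth(f(b, e)) = 1 + max(0, 0) = 1
depth(f(f(e, e), f(b, e))) = 1 + max(1, 1) = 2
depth(f(f(f(b, b), b), f(f(e, e), f(b, e)))) = 1 + max(2, 2) = 3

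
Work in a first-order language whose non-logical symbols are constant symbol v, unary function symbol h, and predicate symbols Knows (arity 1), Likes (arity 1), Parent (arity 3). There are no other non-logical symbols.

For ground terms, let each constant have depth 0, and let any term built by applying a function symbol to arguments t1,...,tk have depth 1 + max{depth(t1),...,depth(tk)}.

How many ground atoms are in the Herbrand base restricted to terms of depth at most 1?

First count ground terms of depth ≤ 1.
Count level by level. With function symbols h/1, the terms of depth ≤ k are the 1 constant together with each function applied to depth-≤(k−1) tuples, so N_k = 1 + N_{k-1}.
N_0 = 1
N_1 = 1 + 1 = 2
Explicitly: v, h(v).
So |H| = 2.
Ground atoms are formed by filling each argument slot of a predicate with a term from H, so an r-ary predicate gives |H|^r atoms:
  Knows: 2;  Likes: 2;  Parent: 2^3 = 8
Total ground atoms: 2 + 2 + 8 = 12.

12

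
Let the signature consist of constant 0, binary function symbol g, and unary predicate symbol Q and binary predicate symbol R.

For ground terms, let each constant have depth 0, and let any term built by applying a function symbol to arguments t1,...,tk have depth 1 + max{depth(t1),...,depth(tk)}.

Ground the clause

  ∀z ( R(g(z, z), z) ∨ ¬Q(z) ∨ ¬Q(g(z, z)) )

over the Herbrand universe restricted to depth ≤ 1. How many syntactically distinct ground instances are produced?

Ground terms of depth ≤ 1:
  Let N_k count ground terms of depth at most k. Each non-constant term of depth ≤ k is some function symbol applied to depth-≤(k−1) arguments, giving N_k = 1 + N_{k-1}^2.
  N_0 = 1
  N_1 = 1 + 1^2 = 2
  Explicitly: 0, g(0, 0).
So there are 2 ground terms available for substitution.
There is 1 variable to instantiate (z),  occurring in at least one literal, so different choices give different ground instances.
Number of ground instances = 2.

2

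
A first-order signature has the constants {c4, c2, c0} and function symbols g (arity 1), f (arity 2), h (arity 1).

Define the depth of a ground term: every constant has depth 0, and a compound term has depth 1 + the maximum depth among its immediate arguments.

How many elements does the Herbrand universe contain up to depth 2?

Count level by level. With function symbols g/1, f/2, h/1, the terms of depth ≤ k are the 3 constants together with each function applied to depth-≤(k−1) tuples, so N_k = 3 + N_{k-1} + N_{k-1}^2 + N_{k-1}.
N_0 = 3
N_1 = 3 + 3 + 3^2 + 3 = 18
N_2 = 3 + 18 + 18^2 + 18 = 363

363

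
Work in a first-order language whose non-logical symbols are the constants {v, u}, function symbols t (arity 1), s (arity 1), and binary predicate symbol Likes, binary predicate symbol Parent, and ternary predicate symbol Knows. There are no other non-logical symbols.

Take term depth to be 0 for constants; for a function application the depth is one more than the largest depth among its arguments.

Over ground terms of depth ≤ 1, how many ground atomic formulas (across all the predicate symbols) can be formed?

First count ground terms of depth ≤ 1.
Let N_k = |{terms of depth ≤ k}|. Then N_0 = 2 and N_k = 2 + N_{k-1} + N_{k-1} for k ≥ 1 (one summand per function symbol, arity giving the exponent).
N_0 = 2
N_1 = 2 + 2 + 2 = 6
Explicitly: v, u, t(v), t(u), s(v), s(u).
So |H| = 6.
Ground atoms are formed by filling each argument slot of a predicate with a term from H, so an r-ary predicate gives |H|^r atoms:
  Likes: 6^2 = 36;  Parent: 6^2 = 36;  Knows: 6^3 = 216
Total ground atoms: 36 + 36 + 216 = 288.

288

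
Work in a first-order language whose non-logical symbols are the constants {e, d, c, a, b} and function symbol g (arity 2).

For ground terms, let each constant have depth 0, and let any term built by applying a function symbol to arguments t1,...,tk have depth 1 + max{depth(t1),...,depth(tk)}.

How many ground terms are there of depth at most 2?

905

Write N_k for the number of ground terms of depth ≤ k. A term of depth ≤ k is either a constant or a function symbol applied to arguments of depth ≤ k−1, so N_k = 5 + N_{k-1}^2.
N_0 = 5
N_1 = 5 + 5^2 = 30
N_2 = 5 + 30^2 = 905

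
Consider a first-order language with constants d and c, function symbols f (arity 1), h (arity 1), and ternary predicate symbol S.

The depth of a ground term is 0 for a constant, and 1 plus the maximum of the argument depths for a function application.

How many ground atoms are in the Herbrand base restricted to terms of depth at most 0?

8

First count ground terms of depth ≤ 0.
If N_k denotes the number of depth-≤k ground terms, the 2 constants give N_0 = 2, and each function symbol of arity r contributes N_{k-1}^r new terms at level k: N_k = 2 + N_{k-1} + N_{k-1}.
N_0 = 2
Explicitly: d, c.
So |H| = 2.
For each predicate symbol, the number of ground atoms is |H| raised to its arity; summing:
  S: 2^3 = 8
Total ground atoms: 8.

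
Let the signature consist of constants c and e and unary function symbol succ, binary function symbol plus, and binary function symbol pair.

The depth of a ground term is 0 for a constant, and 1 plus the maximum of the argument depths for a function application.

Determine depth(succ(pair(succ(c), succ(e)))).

depth(succ(c)) = 1 + depth(c) = 1 + 0 = 1
depth(succ(e)) = 1 + depth(e) = 1 + 0 = 1
depth(pair(succ(c), succ(e))) = 1 + max(1, 1) = 2
depth(succ(pair(succ(c), succ(e)))) = 1 + depth(pair(succ(c), succ(e))) = 1 + 2 = 3

3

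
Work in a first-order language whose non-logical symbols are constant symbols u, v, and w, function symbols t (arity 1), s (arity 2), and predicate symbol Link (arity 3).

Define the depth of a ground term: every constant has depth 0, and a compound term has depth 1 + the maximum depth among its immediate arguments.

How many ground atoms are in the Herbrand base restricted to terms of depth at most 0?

First count ground terms of depth ≤ 0.
Let N_k count ground terms of depth at most k. Each non-constant term of depth ≤ k is some function symbol applied to depth-≤(k−1) arguments, giving N_k = 3 + N_{k-1} + N_{k-1}^2.
N_0 = 3
Explicitly: u, v, w.
So |H| = 3.
Ground atoms are formed by filling each argument slot of a predicate with a term from H, so an r-ary predicate gives |H|^r atoms:
  Link: 3^3 = 27
Total ground atoms: 27.

27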